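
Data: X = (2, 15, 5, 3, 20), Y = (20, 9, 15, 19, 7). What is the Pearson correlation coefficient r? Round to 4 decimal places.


r = sum((xi-xbar)(yi-ybar)) / sqrt(sum((xi-xbar)^2) * sum((yi-ybar)^2))
n = 5, xbar = 45/5 = 9, ybar = 70/5 = 14
Sxy = sum((xi-xbar)(yi-ybar)) = -183
Sxx = sum((xi-xbar)^2) = 258
Syy = sum((yi-ybar)^2) = 136
sqrt(Sxx*Syy) ≈ 187.317912
r = Sxy / sqrt(Sxx*Syy) = -183 / 187.317912 ≈ -0.976949

-0.9769


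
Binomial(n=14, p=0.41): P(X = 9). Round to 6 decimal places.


P = C(n,k) * p^k * (1-p)^(n-k)
C(14,9) = 2002
p^k = 0.41^9 ≈ 0.0003273819
(1-p)^(n-k) = 0.59^5 ≈ 0.07149243
P = 2002 * 0.0003273819 * 0.07149243 ≈ 0.046857

0.046857


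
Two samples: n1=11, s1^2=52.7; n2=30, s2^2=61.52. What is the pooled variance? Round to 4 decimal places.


sp^2 = ((n1-1)*s1^2 + (n2-1)*s2^2)/(n1+n2-2)
(n1-1)*s1^2 = 10 * 52.7 = 527
(n2-1)*s2^2 = 29 * 61.52 = 1784.08
numerator = 527 + 1784.08 = 2311.08
n1+n2-2 = 39
sp^2 = 2311.08 / 39 = 19259/325 ≈ 59.258462

59.2585


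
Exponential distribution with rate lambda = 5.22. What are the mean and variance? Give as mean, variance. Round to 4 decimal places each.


mean = 1/lam, var = 1/lam^2
mean = 1 / 5.22 = 50/261 ≈ 0.191571
lam^2 = 5.22^2 = 27.2484
var = 1 / 27.2484 ≈ 0.036699

0.1916, 0.0367


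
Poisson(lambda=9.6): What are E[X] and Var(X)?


E[X] = Var(X) = lambda = 9.6

9.6, 9.6


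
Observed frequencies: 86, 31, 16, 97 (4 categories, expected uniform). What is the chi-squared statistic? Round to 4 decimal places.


chi2 = sum((O-E)^2/E), E = total/4
total = 230, E = 230/4 = 57.5
(86 - 57.5)^2 / 57.5 = 812.25 / 57.5 = 3249/230 ≈ 14.126087
(31 - 57.5)^2 / 57.5 = 702.25 / 57.5 = 2809/230 ≈ 12.213043
(16 - 57.5)^2 / 57.5 = 1722.25 / 57.5 = 6889/230 ≈ 29.952174
(97 - 57.5)^2 / 57.5 = 1560.25 / 57.5 = 6241/230 ≈ 27.134783
chi2 = 9594/115 ≈ 83.426087

83.4261


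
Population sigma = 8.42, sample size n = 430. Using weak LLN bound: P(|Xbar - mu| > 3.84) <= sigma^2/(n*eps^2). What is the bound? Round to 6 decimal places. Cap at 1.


bound = min(1, sigma^2/(n*eps^2))
sigma^2 = 8.42^2 = 70.8964
n*eps^2 = 430 * 3.84^2 = 430 * 14.7456 = 6340.608
sigma^2/(n*eps^2) = 70.8964 / 6340.608 ≈ 0.01118133

0.011181


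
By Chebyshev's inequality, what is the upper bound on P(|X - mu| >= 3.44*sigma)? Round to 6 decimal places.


P <= 1/k^2
k^2 = 3.44^2 = 11.8336
1/k^2 = 1 / 11.8336 = 625/7396 ≈ 0.08450514

0.084505


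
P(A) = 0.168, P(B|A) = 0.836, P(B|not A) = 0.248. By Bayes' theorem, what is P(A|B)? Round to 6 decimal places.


P(A|B) = P(B|A)*P(A) / P(B), P(B) = P(B|A)*P(A) + P(B|not A)*P(not A)
P(B|A)*P(A) = 0.836 * 0.168 = 0.140448
P(B|not A)*P(not A) = 0.248 * 0.832 = 0.206336
P(B) = 0.140448 + 0.206336 = 0.346784
P(A|B) = 0.140448 / 0.346784 ≈ 0.40500138

0.405001


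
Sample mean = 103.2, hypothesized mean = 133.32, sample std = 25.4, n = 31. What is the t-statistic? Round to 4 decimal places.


t = (xbar - mu0) / (s/sqrt(n))
xbar - mu0 = 103.2 - 133.32 = -30.12
sqrt(31) ≈ 5.56776436
s/sqrt(n) = 25.4 / 5.56776436 ≈ 4.56197467
t = -30.12 / 4.56197467 ≈ -6.602404

-6.6024


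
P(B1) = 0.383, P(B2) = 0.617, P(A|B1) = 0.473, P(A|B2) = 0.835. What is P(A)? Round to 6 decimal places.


P(A) = P(A|B1)*P(B1) + P(A|B2)*P(B2)
P(A|B1)*P(B1) = 0.473 * 0.383 = 0.181159
P(A|B2)*P(B2) = 0.835 * 0.617 = 0.515195
P(A) = 0.181159 + 0.515195 = 0.696354

0.696354


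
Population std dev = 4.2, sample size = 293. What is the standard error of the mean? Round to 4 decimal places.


SE = sigma / sqrt(n)
sqrt(293) ≈ 17.117243
SE = 4.2 / 17.117243 ≈ 0.245367

0.2454


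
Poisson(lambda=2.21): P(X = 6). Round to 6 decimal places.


P = e^(-lam) * lam^k / k!
e^(-2.21) ≈ 0.1097006
lam^k = 2.21^6 ≈ 116.507435
k! = 6! = 720
P = 0.1097006 * 116.507435 / 720 ≈ 0.017751

0.017751


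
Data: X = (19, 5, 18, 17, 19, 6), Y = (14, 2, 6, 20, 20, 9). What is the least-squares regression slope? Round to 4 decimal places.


b = sum((xi-xbar)(yi-ybar)) / sum((xi-xbar)^2)
n = 6, xbar = 84/6 = 14, ybar = 71/6 ≈ 11.833333
Sxy = sum((xi-xbar)(yi-ybar)) = 164
Sxx = sum((xi-xbar)^2) = 220
b = Sxy / Sxx = 41/55 ≈ 0.745455

0.7455


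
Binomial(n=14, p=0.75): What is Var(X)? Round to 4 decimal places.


Var = n*p*(1-p) = 14 * 0.75 * 0.25 = 2.625

2.6250


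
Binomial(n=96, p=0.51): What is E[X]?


E[X] = n*p = 96 * 0.51 = 48.96

48.96


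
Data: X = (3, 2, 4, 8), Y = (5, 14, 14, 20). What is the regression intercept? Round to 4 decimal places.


a = ybar - b*xbar, where b = sum((xi-xbar)(yi-ybar)) / sum((xi-xbar)^2)
n = 4, xbar = 17/4 = 4.25, ybar = 53/4 = 13.25
Sxy = sum((xi-xbar)(yi-ybar)) = 33.75
Sxx = sum((xi-xbar)^2) = 20.75
b = Sxy / Sxx = 135/83 ≈ 1.626506
a = 13.25 - 1.626506 * 4.25 = 526/83 ≈ 6.337349

6.3373


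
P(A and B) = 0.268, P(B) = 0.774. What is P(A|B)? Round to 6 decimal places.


P(A|B) = P(A and B) / P(B) = 0.268 / 0.774 = 134/387 ≈ 0.34625323

0.346253


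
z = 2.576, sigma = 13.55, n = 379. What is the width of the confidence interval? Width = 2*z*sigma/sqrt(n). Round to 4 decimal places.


width = 2*z*sigma/sqrt(n)
2*z*sigma = 2 * 2.576 * 13.55 = 69.8096
sqrt(379) ≈ 19.467922
width = 69.8096 / 19.467922 ≈ 3.585878

3.5859


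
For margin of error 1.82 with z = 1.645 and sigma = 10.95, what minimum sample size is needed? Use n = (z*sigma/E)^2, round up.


z*sigma/E = 1.645 * 10.95 / 1.82 = 10293/1040 ≈ 9.897115
(z*sigma/E)^2 ≈ 97.952893
round up: n = 98

98


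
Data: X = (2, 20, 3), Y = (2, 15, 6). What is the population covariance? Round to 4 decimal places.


Cov = (1/n)*sum((xi-xbar)(yi-ybar))
n = 3, xbar = 25/3 ≈ 8.333333, ybar = 23/3 ≈ 7.666667
sum((xi-xbar)(yi-ybar)) = 391/3 ≈ 130.333333
Cov = 130.333333 / 3 = 391/9 ≈ 43.444444

43.4444


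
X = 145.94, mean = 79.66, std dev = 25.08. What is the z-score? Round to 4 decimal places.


z = (X - mu) / sigma
X - mu = 145.94 - 79.66 = 66.28
z = 66.28 / 25.08 = 1657/627 ≈ 2.642743

2.6427


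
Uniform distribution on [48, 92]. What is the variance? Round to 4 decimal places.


Var = (b-a)^2 / 12
(b-a)^2 = (92 - 48)^2 = 1936
Var = 1936/12 ≈ 161.333333

161.3333


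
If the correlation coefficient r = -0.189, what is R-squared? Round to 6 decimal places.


R^2 = r^2 = (-0.189)^2 = 0.035721

0.035721


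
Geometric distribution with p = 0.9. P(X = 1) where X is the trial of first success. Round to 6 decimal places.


P = (1-p)^(k-1) * p
(1-p)^(k-1) = 0.1^0 = 1
P = 1 * 0.9 = 0.9

0.900000


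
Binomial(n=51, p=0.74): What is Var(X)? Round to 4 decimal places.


Var = n*p*(1-p) = 51 * 0.74 * 0.26 = 9.8124

9.8124


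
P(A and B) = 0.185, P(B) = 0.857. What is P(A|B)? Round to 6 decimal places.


P(A|B) = P(A and B) / P(B) = 0.185 / 0.857 = 185/857 ≈ 0.21586931

0.215869


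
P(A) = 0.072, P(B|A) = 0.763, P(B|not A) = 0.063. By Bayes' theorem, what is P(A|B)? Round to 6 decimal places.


P(A|B) = P(B|A)*P(A) / P(B), P(B) = P(B|A)*P(A) + P(B|not A)*P(not A)
P(B|A)*P(A) = 0.763 * 0.072 = 0.054936
P(B|not A)*P(not A) = 0.063 * 0.928 = 0.058464
P(B) = 0.054936 + 0.058464 = 0.1134
P(A|B) = 0.054936 / 0.1134 = 109/225 ≈ 0.48444444

0.484444


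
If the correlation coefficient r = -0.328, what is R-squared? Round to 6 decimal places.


R^2 = r^2 = (-0.328)^2 = 0.107584

0.107584


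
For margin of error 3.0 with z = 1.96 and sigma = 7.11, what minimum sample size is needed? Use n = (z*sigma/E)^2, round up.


z*sigma/E = 1.96 * 7.11 / 3.0 = 4.6452
(z*sigma/E)^2 ≈ 21.577883
round up: n = 22

22


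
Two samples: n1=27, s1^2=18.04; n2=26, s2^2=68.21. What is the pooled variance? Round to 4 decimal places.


sp^2 = ((n1-1)*s1^2 + (n2-1)*s2^2)/(n1+n2-2)
(n1-1)*s1^2 = 26 * 18.04 = 469.04
(n2-1)*s2^2 = 25 * 68.21 = 1705.25
numerator = 469.04 + 1705.25 = 2174.29
n1+n2-2 = 51
sp^2 = 2174.29 / 51 = 217429/5100 ≈ 42.633137

42.6331


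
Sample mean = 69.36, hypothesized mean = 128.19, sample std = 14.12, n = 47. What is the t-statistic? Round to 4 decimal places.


t = (xbar - mu0) / (s/sqrt(n))
xbar - mu0 = 69.36 - 128.19 = -58.83
sqrt(47) ≈ 6.85565460
s/sqrt(n) = 14.12 / 6.85565460 ≈ 2.05961368
t = -58.83 / 2.05961368 ≈ -28.563609

-28.5636


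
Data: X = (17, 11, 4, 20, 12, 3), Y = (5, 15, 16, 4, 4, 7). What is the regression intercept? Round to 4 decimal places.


a = ybar - b*xbar, where b = sum((xi-xbar)(yi-ybar)) / sum((xi-xbar)^2)
n = 6, xbar = 67/6 ≈ 11.166667, ybar = 51/6 = 8.5
Sxy = sum((xi-xbar)(yi-ybar)) = -106.5
Sxx = sum((xi-xbar)^2) = 1385/6 ≈ 230.833333
b = Sxy / Sxx = -639/1385 ≈ -0.461372
a = 8.5 - (-0.461372) * 11.166667 = 18908/1385 ≈ 13.651986

13.6520


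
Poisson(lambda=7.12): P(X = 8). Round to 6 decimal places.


P = e^(-lam) * lam^k / k!
e^(-7.12) ≈ 0.0008087668
lam^k = 7.12^8 ≈ 6604500.069645
k! = 8! = 40320
P = 0.0008087668 * 6604500.069645 / 40320 ≈ 0.132478

0.132478


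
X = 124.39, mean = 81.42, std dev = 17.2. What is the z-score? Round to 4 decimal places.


z = (X - mu) / sigma
X - mu = 124.39 - 81.42 = 42.97
z = 42.97 / 17.2 = 4297/1720 ≈ 2.498256

2.4983


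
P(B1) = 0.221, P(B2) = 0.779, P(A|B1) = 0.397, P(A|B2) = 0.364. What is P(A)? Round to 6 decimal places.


P(A) = P(A|B1)*P(B1) + P(A|B2)*P(B2)
P(A|B1)*P(B1) = 0.397 * 0.221 = 0.087737
P(A|B2)*P(B2) = 0.364 * 0.779 = 0.283556
P(A) = 0.087737 + 0.283556 = 0.371293

0.371293


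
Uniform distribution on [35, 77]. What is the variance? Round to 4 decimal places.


Var = (b-a)^2 / 12
(b-a)^2 = (77 - 35)^2 = 1764
Var = 1764/12 = 147

147.0000


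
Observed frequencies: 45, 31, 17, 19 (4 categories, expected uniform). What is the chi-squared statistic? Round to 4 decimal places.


chi2 = sum((O-E)^2/E), E = total/4
total = 112, E = 112/4 = 28
(45 - 28)^2 / 28 = 289 / 28 = 289/28 ≈ 10.321429
(31 - 28)^2 / 28 = 9 / 28 = 9/28 ≈ 0.321429
(17 - 28)^2 / 28 = 121 / 28 = 121/28 ≈ 4.321429
(19 - 28)^2 / 28 = 81 / 28 = 81/28 ≈ 2.892857
chi2 = 125/7 ≈ 17.857143

17.8571


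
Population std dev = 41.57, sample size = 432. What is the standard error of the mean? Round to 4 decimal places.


SE = sigma / sqrt(n)
sqrt(432) ≈ 20.784610
SE = 41.57 / 20.784610 ≈ 2.000038

2.0000


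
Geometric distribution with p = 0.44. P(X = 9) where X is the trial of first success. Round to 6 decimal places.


P = (1-p)^(k-1) * p
(1-p)^(k-1) = 0.56^8 ≈ 0.009671731
P = 0.009671731 * 0.44 ≈ 0.004255562

0.004256


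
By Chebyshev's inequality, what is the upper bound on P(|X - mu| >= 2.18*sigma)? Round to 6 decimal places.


P <= 1/k^2
k^2 = 2.18^2 = 4.7524
1/k^2 = 1 / 4.7524 ≈ 0.21042000

0.210420


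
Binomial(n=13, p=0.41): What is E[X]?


E[X] = n*p = 13 * 0.41 = 5.33

5.33


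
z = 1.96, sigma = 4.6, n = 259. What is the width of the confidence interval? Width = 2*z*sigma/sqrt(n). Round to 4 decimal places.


width = 2*z*sigma/sqrt(n)
2*z*sigma = 2 * 1.96 * 4.6 = 18.032
sqrt(259) ≈ 16.093477
width = 18.032 / 16.093477 ≈ 1.120454

1.1205


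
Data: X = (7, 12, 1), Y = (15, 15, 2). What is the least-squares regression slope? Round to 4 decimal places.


b = sum((xi-xbar)(yi-ybar)) / sum((xi-xbar)^2)
n = 3, xbar = 20/3 ≈ 6.666667, ybar = 32/3 ≈ 10.666667
Sxy = sum((xi-xbar)(yi-ybar)) = 221/3 ≈ 73.666667
Sxx = sum((xi-xbar)^2) = 182/3 ≈ 60.666667
b = Sxy / Sxx = 17/14 ≈ 1.214286

1.2143


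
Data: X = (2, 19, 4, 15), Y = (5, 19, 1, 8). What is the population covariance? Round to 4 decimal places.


Cov = (1/n)*sum((xi-xbar)(yi-ybar))
n = 4, xbar = 40/4 = 10, ybar = 33/4 = 8.25
sum((xi-xbar)(yi-ybar)) = 165
Cov = 165 / 4 = 41.25

41.2500


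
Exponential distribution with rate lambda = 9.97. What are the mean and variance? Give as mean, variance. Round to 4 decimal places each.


mean = 1/lam, var = 1/lam^2
mean = 1 / 9.97 = 100/997 ≈ 0.100301
lam^2 = 9.97^2 = 99.4009
var = 1 / 99.4009 ≈ 0.010060

0.1003, 0.0101


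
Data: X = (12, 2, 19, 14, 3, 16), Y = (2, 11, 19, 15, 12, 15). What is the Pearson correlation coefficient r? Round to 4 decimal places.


r = sum((xi-xbar)(yi-ybar)) / sqrt(sum((xi-xbar)^2) * sum((yi-ybar)^2))
n = 6, xbar = 66/6 = 11, ybar = 74/6 = 37/3 ≈ 12.333333
Sxy = sum((xi-xbar)(yi-ybar)) = 79
Sxx = sum((xi-xbar)^2) = 244
Syy = sum((yi-ybar)^2) = 502/3 ≈ 167.333333
sqrt(Sxx*Syy) ≈ 202.062697
r = Sxy / sqrt(Sxx*Syy) = 79 / 202.062697 ≈ 0.390968

0.3910


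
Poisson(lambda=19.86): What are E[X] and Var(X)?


E[X] = Var(X) = lambda = 19.86

19.86, 19.86


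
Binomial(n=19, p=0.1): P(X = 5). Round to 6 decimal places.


P = C(n,k) * p^k * (1-p)^(n-k)
C(19,5) = 11628
p^k = 0.1^5 = 0.00001
(1-p)^(n-k) = 0.9^14 ≈ 0.2287679
P = 11628 * 0.00001 * 0.2287679 ≈ 0.026601

0.026601


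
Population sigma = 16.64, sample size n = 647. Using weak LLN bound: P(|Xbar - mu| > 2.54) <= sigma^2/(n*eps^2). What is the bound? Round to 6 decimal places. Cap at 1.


bound = min(1, sigma^2/(n*eps^2))
sigma^2 = 16.64^2 = 276.8896
n*eps^2 = 647 * 2.54^2 = 647 * 6.4516 = 4174.1852
sigma^2/(n*eps^2) = 276.8896 / 4174.1852 ≈ 0.06633381

0.066334


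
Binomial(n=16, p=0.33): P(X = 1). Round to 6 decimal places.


P = C(n,k) * p^k * (1-p)^(n-k)
C(16,1) = 16
p^k = 0.33^1 = 0.33
(1-p)^(n-k) = 0.67^15 ≈ 0.002461059
P = 16 * 0.33 * 0.002461059 ≈ 0.012994

0.012994


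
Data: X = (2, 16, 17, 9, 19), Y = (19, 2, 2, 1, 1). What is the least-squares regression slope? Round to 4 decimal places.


b = sum((xi-xbar)(yi-ybar)) / sum((xi-xbar)^2)
n = 5, xbar = 63/5 = 12.6, ybar = 25/5 = 5
Sxy = sum((xi-xbar)(yi-ybar)) = -183
Sxx = sum((xi-xbar)^2) = 197.2
b = Sxy / Sxx = -915/986 ≈ -0.927992

-0.9280


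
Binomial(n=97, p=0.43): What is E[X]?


E[X] = n*p = 97 * 0.43 = 41.71

41.71


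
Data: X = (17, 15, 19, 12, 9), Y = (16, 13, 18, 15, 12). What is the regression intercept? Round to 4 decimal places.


a = ybar - b*xbar, where b = sum((xi-xbar)(yi-ybar)) / sum((xi-xbar)^2)
n = 5, xbar = 72/5 = 14.4, ybar = 74/5 = 14.8
Sxy = sum((xi-xbar)(yi-ybar)) = 31.4
Sxx = sum((xi-xbar)^2) = 63.2
b = Sxy / Sxx = 157/316 ≈ 0.496835
a = 14.8 - 0.496835 * 14.4 = 604/79 ≈ 7.645570

7.6456


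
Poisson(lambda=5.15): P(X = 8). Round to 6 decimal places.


P = e^(-lam) * lam^k / k!
e^(-5.15) ≈ 0.005799405
lam^k = 5.15^8 ≈ 494832.063042
k! = 8! = 40320
P = 0.005799405 * 494832.063042 / 40320 ≈ 0.071174

0.071174


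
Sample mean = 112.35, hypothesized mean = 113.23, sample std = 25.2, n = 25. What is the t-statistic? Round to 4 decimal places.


t = (xbar - mu0) / (s/sqrt(n))
xbar - mu0 = 112.35 - 113.23 = -0.88
sqrt(25) = 5
s/sqrt(n) = 25.2 / 5 = 5.04
t = -0.88 / 5.04 = -11/63 ≈ -0.174603

-0.1746


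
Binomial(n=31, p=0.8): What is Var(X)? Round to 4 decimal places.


Var = n*p*(1-p) = 31 * 0.8 * 0.2 = 4.96

4.9600


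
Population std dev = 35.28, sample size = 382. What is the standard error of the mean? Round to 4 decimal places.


SE = sigma / sqrt(n)
sqrt(382) ≈ 19.544820
SE = 35.28 / 19.544820 ≈ 1.805082

1.8051


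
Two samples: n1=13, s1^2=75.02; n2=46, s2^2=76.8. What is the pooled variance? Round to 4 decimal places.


sp^2 = ((n1-1)*s1^2 + (n2-1)*s2^2)/(n1+n2-2)
(n1-1)*s1^2 = 12 * 75.02 = 900.24
(n2-1)*s2^2 = 45 * 76.8 = 3456
numerator = 900.24 + 3456 = 4356.24
n1+n2-2 = 57
sp^2 = 4356.24 / 57 = 36302/475 ≈ 76.425263

76.4253


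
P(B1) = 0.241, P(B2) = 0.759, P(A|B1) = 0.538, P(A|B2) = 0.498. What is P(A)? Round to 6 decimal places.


P(A) = P(A|B1)*P(B1) + P(A|B2)*P(B2)
P(A|B1)*P(B1) = 0.538 * 0.241 = 0.129658
P(A|B2)*P(B2) = 0.498 * 0.759 = 0.377982
P(A) = 0.129658 + 0.377982 = 0.50764

0.507640


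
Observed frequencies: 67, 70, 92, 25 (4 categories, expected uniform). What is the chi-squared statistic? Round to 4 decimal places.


chi2 = sum((O-E)^2/E), E = total/4
total = 254, E = 254/4 = 63.5
(67 - 63.5)^2 / 63.5 = 12.25 / 63.5 = 49/254 ≈ 0.192913
(70 - 63.5)^2 / 63.5 = 42.25 / 63.5 = 169/254 ≈ 0.665354
(92 - 63.5)^2 / 63.5 = 812.25 / 63.5 = 3249/254 ≈ 12.791339
(25 - 63.5)^2 / 63.5 = 1482.25 / 63.5 = 5929/254 ≈ 23.342520
chi2 = 4698/127 ≈ 36.992126

36.9921


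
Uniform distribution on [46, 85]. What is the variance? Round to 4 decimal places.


Var = (b-a)^2 / 12
(b-a)^2 = (85 - 46)^2 = 1521
Var = 1521/12 = 126.75

126.7500


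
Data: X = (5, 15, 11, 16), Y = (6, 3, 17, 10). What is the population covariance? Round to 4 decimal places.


Cov = (1/n)*sum((xi-xbar)(yi-ybar))
n = 4, xbar = 47/4 = 11.75, ybar = 36/4 = 9
sum((xi-xbar)(yi-ybar)) = -1
Cov = -1 / 4 = -0.25

-0.2500


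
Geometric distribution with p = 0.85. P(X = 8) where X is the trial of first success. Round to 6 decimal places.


P = (1-p)^(k-1) * p
(1-p)^(k-1) = 0.15^7 ≈ 0.000001708594
P = 0.000001708594 * 0.85 ≈ 0.000001452305

0.000001


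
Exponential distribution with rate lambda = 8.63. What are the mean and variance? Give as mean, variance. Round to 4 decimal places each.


mean = 1/lam, var = 1/lam^2
mean = 1 / 8.63 = 100/863 ≈ 0.115875
lam^2 = 8.63^2 = 74.4769
var = 1 / 74.4769 ≈ 0.013427

0.1159, 0.0134


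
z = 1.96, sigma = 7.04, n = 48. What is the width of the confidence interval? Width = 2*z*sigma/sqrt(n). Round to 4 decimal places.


width = 2*z*sigma/sqrt(n)
2*z*sigma = 2 * 1.96 * 7.04 = 27.5968
sqrt(48) ≈ 6.928203
width = 27.5968 / 6.928203 ≈ 3.983255

3.9833


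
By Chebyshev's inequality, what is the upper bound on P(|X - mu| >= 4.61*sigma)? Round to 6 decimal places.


P <= 1/k^2
k^2 = 4.61^2 = 21.2521
1/k^2 = 1 / 21.2521 ≈ 0.04705417

0.047054


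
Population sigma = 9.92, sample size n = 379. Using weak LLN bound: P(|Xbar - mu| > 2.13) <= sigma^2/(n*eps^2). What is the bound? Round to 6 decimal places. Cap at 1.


bound = min(1, sigma^2/(n*eps^2))
sigma^2 = 9.92^2 = 98.4064
n*eps^2 = 379 * 2.13^2 = 379 * 4.5369 = 1719.4851
sigma^2/(n*eps^2) = 98.4064 / 1719.4851 ≈ 0.05723016

0.057230


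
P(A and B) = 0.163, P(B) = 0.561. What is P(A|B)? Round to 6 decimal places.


P(A|B) = P(A and B) / P(B) = 0.163 / 0.561 = 163/561 ≈ 0.29055258

0.290553


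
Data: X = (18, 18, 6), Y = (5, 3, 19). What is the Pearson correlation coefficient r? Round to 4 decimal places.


r = sum((xi-xbar)(yi-ybar)) / sqrt(sum((xi-xbar)^2) * sum((yi-ybar)^2))
n = 3, xbar = 42/3 = 14, ybar = 27/3 = 9
Sxy = sum((xi-xbar)(yi-ybar)) = -120
Sxx = sum((xi-xbar)^2) = 96
Syy = sum((yi-ybar)^2) = 152
sqrt(Sxx*Syy) ≈ 120.797351
r = Sxy / sqrt(Sxx*Syy) = -120 / 120.797351 ≈ -0.993399

-0.9934


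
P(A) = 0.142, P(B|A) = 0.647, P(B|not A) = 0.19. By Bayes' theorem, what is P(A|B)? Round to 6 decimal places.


P(A|B) = P(B|A)*P(A) / P(B), P(B) = P(B|A)*P(A) + P(B|not A)*P(not A)
P(B|A)*P(A) = 0.647 * 0.142 = 0.091874
P(B|not A)*P(not A) = 0.19 * 0.858 = 0.16302
P(B) = 0.091874 + 0.16302 = 0.254894
P(A|B) = 0.091874 / 0.254894 ≈ 0.36044003

0.360440


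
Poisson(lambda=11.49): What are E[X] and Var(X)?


E[X] = Var(X) = lambda = 11.49

11.49, 11.49


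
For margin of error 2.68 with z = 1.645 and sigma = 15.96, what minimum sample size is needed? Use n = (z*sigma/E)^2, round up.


z*sigma/E = 1.645 * 15.96 / 2.68 ≈ 9.796343
(z*sigma/E)^2 ≈ 95.968342
round up: n = 96

96


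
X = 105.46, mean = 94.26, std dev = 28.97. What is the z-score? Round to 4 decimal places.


z = (X - mu) / sigma
X - mu = 105.46 - 94.26 = 11.2
z = 11.2 / 28.97 = 1120/2897 ≈ 0.386607

0.3866


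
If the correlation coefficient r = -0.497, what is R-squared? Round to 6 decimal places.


R^2 = r^2 = (-0.497)^2 = 0.247009

0.247009


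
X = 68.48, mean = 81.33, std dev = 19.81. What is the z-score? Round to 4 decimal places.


z = (X - mu) / sigma
X - mu = 68.48 - 81.33 = -12.85
z = -12.85 / 19.81 = -1285/1981 ≈ -0.648662

-0.6487


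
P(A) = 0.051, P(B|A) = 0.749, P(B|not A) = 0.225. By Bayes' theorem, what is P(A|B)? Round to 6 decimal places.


P(A|B) = P(B|A)*P(A) / P(B), P(B) = P(B|A)*P(A) + P(B|not A)*P(not A)
P(B|A)*P(A) = 0.749 * 0.051 = 0.038199
P(B|not A)*P(not A) = 0.225 * 0.949 = 0.213525
P(B) = 0.038199 + 0.213525 = 0.251724
P(A|B) = 0.038199 / 0.251724 ≈ 0.15174954

0.151750


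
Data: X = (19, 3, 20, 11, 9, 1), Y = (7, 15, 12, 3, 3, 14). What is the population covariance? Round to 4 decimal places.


Cov = (1/n)*sum((xi-xbar)(yi-ybar))
n = 6, xbar = 63/6 = 10.5, ybar = 54/6 = 9
sum((xi-xbar)(yi-ybar)) = -75
Cov = -75 / 6 = -12.5

-12.5000


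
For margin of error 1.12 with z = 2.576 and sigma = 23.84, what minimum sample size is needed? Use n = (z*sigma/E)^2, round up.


z*sigma/E = 2.576 * 23.84 / 1.12 = 54.832
(z*sigma/E)^2 = 3006.548224
round up: n = 3007

3007


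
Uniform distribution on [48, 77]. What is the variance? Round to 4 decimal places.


Var = (b-a)^2 / 12
(b-a)^2 = (77 - 48)^2 = 841
Var = 841/12 ≈ 70.083333

70.0833


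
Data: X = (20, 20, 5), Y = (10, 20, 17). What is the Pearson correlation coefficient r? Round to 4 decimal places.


r = sum((xi-xbar)(yi-ybar)) / sqrt(sum((xi-xbar)^2) * sum((yi-ybar)^2))
n = 3, xbar = 45/3 = 15, ybar = 47/3 ≈ 15.666667
Sxy = sum((xi-xbar)(yi-ybar)) = -20
Sxx = sum((xi-xbar)^2) = 150
Syy = sum((yi-ybar)^2) = 158/3 ≈ 52.666667
sqrt(Sxx*Syy) ≈ 88.881944
r = Sxy / sqrt(Sxx*Syy) = -20 / 88.881944 ≈ -0.225018

-0.2250


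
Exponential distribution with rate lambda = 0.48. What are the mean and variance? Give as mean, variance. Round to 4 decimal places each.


mean = 1/lam, var = 1/lam^2
mean = 1 / 0.48 = 25/12 ≈ 2.083333
lam^2 = 0.48^2 = 0.2304
var = 1 / 0.2304 = 625/144 ≈ 4.340278

2.0833, 4.3403


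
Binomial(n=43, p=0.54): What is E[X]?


E[X] = n*p = 43 * 0.54 = 23.22

23.22


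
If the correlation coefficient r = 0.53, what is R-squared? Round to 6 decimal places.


R^2 = r^2 = (0.53)^2 = 0.2809

0.280900


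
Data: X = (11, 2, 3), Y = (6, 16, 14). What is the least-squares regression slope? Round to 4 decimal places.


b = sum((xi-xbar)(yi-ybar)) / sum((xi-xbar)^2)
n = 3, xbar = 16/3 ≈ 5.333333, ybar = 36/3 = 12
Sxy = sum((xi-xbar)(yi-ybar)) = -52
Sxx = sum((xi-xbar)^2) = 146/3 ≈ 48.666667
b = Sxy / Sxx = -78/73 ≈ -1.068493

-1.0685


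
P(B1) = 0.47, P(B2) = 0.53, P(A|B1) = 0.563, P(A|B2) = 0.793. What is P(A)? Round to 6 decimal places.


P(A) = P(A|B1)*P(B1) + P(A|B2)*P(B2)
P(A|B1)*P(B1) = 0.563 * 0.47 = 0.26461
P(A|B2)*P(B2) = 0.793 * 0.53 = 0.42029
P(A) = 0.26461 + 0.42029 = 0.6849

0.684900


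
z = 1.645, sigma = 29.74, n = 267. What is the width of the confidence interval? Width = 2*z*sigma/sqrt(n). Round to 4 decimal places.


width = 2*z*sigma/sqrt(n)
2*z*sigma = 2 * 1.645 * 29.74 = 97.8446
sqrt(267) ≈ 16.340135
width = 97.8446 / 16.340135 ≈ 5.987992

5.9880


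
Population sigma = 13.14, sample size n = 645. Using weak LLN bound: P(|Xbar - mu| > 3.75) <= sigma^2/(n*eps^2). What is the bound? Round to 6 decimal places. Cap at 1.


bound = min(1, sigma^2/(n*eps^2))
sigma^2 = 13.14^2 = 172.6596
n*eps^2 = 645 * 3.75^2 = 645 * 14.0625 = 9070.3125
sigma^2/(n*eps^2) = 172.6596 / 9070.3125 ≈ 0.01903568

0.019036


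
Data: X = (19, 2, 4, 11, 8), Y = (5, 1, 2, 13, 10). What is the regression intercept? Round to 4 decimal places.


a = ybar - b*xbar, where b = sum((xi-xbar)(yi-ybar)) / sum((xi-xbar)^2)
n = 5, xbar = 44/5 = 8.8, ybar = 31/5 = 6.2
Sxy = sum((xi-xbar)(yi-ybar)) = 55.2
Sxx = sum((xi-xbar)^2) = 178.8
b = Sxy / Sxx = 46/149 ≈ 0.308725
a = 6.2 - 0.308725 * 8.8 = 519/149 ≈ 3.483221

3.4832


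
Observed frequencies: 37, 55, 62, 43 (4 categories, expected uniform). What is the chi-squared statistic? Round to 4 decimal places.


chi2 = sum((O-E)^2/E), E = total/4
total = 197, E = 197/4 = 49.25
(37 - 49.25)^2 / 49.25 = 150.0625 / 49.25 = 2401/788 ≈ 3.046954
(55 - 49.25)^2 / 49.25 = 33.0625 / 49.25 = 529/788 ≈ 0.671320
(62 - 49.25)^2 / 49.25 = 162.5625 / 49.25 = 2601/788 ≈ 3.300761
(43 - 49.25)^2 / 49.25 = 39.0625 / 49.25 = 625/788 ≈ 0.793147
chi2 = 1539/197 ≈ 7.812183

7.8122


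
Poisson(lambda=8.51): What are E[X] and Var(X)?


E[X] = Var(X) = lambda = 8.51

8.51, 8.51


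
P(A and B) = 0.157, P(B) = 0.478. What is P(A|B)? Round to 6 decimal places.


P(A|B) = P(A and B) / P(B) = 0.157 / 0.478 = 157/478 ≈ 0.32845188

0.328452


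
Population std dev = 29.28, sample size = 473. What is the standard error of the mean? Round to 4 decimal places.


SE = sigma / sqrt(n)
sqrt(473) ≈ 21.748563
SE = 29.28 / 21.748563 ≈ 1.346296

1.3463


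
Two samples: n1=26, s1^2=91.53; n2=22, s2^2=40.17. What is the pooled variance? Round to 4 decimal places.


sp^2 = ((n1-1)*s1^2 + (n2-1)*s2^2)/(n1+n2-2)
(n1-1)*s1^2 = 25 * 91.53 = 2288.25
(n2-1)*s2^2 = 21 * 40.17 = 843.57
numerator = 2288.25 + 843.57 = 3131.82
n1+n2-2 = 46
sp^2 = 3131.82 / 46 = 156591/2300 ≈ 68.083043

68.0830


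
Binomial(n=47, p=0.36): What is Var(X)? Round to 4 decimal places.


Var = n*p*(1-p) = 47 * 0.36 * 0.64 = 10.8288

10.8288


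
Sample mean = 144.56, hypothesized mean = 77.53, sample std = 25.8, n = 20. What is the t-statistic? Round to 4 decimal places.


t = (xbar - mu0) / (s/sqrt(n))
xbar - mu0 = 144.56 - 77.53 = 67.03
sqrt(20) ≈ 4.47213595
s/sqrt(n) = 25.8 / 4.47213595 ≈ 5.76905538
t = 67.03 / 5.76905538 ≈ 11.618887

11.6189


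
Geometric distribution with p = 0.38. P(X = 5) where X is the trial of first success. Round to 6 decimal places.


P = (1-p)^(k-1) * p
(1-p)^(k-1) = 0.62^4 ≈ 0.1477634
P = 0.1477634 * 0.38 ≈ 0.05615008

0.056150


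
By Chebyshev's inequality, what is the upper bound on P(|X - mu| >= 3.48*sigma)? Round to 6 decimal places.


P <= 1/k^2
k^2 = 3.48^2 = 12.1104
1/k^2 = 1 / 12.1104 = 625/7569 ≈ 0.08257366

0.082574


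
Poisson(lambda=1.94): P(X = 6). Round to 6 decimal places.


P = e^(-lam) * lam^k / k!
e^(-1.94) ≈ 0.1437039
lam^k = 1.94^6 ≈ 53.310208
k! = 6! = 720
P = 0.1437039 * 53.310208 / 720 ≈ 0.010640

0.010640


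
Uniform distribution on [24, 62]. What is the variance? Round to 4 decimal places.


Var = (b-a)^2 / 12
(b-a)^2 = (62 - 24)^2 = 1444
Var = 1444/12 ≈ 120.333333

120.3333


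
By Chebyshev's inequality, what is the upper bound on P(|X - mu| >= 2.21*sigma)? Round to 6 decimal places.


P <= 1/k^2
k^2 = 2.21^2 = 4.8841
1/k^2 = 1 / 4.8841 ≈ 0.20474601

0.204746


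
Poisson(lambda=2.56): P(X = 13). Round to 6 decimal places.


P = e^(-lam) * lam^k / k!
e^(-2.56) ≈ 0.07730474
lam^k = 2.56^13 ≈ 202824.096037
k! = 13! = 6227020800
P = 0.07730474 * 202824.096037 / 6227020800 ≈ 0.000003

0.000003


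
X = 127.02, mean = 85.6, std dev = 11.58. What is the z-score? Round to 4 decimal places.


z = (X - mu) / sigma
X - mu = 127.02 - 85.6 = 41.42
z = 41.42 / 11.58 = 2071/579 ≈ 3.576857

3.5769


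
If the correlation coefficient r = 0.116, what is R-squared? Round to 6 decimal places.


R^2 = r^2 = (0.116)^2 = 0.013456

0.013456


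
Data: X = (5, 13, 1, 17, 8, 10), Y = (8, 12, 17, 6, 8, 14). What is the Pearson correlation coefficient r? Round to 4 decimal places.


r = sum((xi-xbar)(yi-ybar)) / sqrt(sum((xi-xbar)^2) * sum((yi-ybar)^2))
n = 6, xbar = 54/6 = 9, ybar = 65/6 ≈ 10.833333
Sxy = sum((xi-xbar)(yi-ybar)) = -66
Sxx = sum((xi-xbar)^2) = 162
Syy = sum((yi-ybar)^2) = 533/6 ≈ 88.833333
sqrt(Sxx*Syy) ≈ 119.962494
r = Sxy / sqrt(Sxx*Syy) = -66 / 119.962494 ≈ -0.550172

-0.5502


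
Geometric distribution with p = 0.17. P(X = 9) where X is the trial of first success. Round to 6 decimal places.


P = (1-p)^(k-1) * p
(1-p)^(k-1) = 0.83^8 ≈ 0.2252292
P = 0.2252292 * 0.17 ≈ 0.03828897

0.038289


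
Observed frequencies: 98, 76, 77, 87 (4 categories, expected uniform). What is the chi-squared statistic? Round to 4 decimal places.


chi2 = sum((O-E)^2/E), E = total/4
total = 338, E = 338/4 = 84.5
(98 - 84.5)^2 / 84.5 = 182.25 / 84.5 = 729/338 ≈ 2.156805
(76 - 84.5)^2 / 84.5 = 72.25 / 84.5 = 289/338 ≈ 0.855030
(77 - 84.5)^2 / 84.5 = 56.25 / 84.5 = 225/338 ≈ 0.665680
(87 - 84.5)^2 / 84.5 = 6.25 / 84.5 = 25/338 ≈ 0.073964
chi2 = 634/169 ≈ 3.751479

3.7515


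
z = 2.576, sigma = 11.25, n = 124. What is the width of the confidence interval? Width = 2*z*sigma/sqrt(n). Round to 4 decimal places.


width = 2*z*sigma/sqrt(n)
2*z*sigma = 2 * 2.576 * 11.25 = 57.96
sqrt(124) ≈ 11.135529
width = 57.96 / 11.135529 ≈ 5.204962

5.2050


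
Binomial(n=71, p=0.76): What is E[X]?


E[X] = n*p = 71 * 0.76 = 53.96

53.96


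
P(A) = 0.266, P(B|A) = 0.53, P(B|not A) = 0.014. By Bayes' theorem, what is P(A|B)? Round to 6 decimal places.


P(A|B) = P(B|A)*P(A) / P(B), P(B) = P(B|A)*P(A) + P(B|not A)*P(not A)
P(B|A)*P(A) = 0.53 * 0.266 = 0.14098
P(B|not A)*P(not A) = 0.014 * 0.734 = 0.010276
P(B) = 0.14098 + 0.010276 = 0.151256
P(A|B) = 0.14098 / 0.151256 = 5035/5402 ≈ 0.93206220

0.932062


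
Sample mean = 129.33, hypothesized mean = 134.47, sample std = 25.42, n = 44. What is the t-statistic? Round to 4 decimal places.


t = (xbar - mu0) / (s/sqrt(n))
xbar - mu0 = 129.33 - 134.47 = -5.14
sqrt(44) ≈ 6.63324958
s/sqrt(n) = 25.42 / 6.63324958 ≈ 3.83220919
t = -5.14 / 3.83220919 ≈ -1.341263

-1.3413


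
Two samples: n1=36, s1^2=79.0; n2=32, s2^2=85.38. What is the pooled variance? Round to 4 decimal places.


sp^2 = ((n1-1)*s1^2 + (n2-1)*s2^2)/(n1+n2-2)
(n1-1)*s1^2 = 35 * 79.0 = 2765
(n2-1)*s2^2 = 31 * 85.38 = 2646.78
numerator = 2765 + 2646.78 = 5411.78
n1+n2-2 = 66
sp^2 = 5411.78 / 66 = 24599/300 ≈ 81.996667

81.9967


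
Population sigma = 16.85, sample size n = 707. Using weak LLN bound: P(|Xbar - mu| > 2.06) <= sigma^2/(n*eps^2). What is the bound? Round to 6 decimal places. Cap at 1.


bound = min(1, sigma^2/(n*eps^2))
sigma^2 = 16.85^2 = 283.9225
n*eps^2 = 707 * 2.06^2 = 707 * 4.2436 = 3000.2252
sigma^2/(n*eps^2) = 283.9225 / 3000.2252 ≈ 0.09463373

0.094634


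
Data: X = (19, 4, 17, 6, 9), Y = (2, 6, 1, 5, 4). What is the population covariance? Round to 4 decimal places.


Cov = (1/n)*sum((xi-xbar)(yi-ybar))
n = 5, xbar = 55/5 = 11, ybar = 18/5 = 3.6
sum((xi-xbar)(yi-ybar)) = -53
Cov = -53 / 5 = -10.6

-10.6000


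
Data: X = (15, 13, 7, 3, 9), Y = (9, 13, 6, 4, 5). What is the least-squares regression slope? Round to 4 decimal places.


b = sum((xi-xbar)(yi-ybar)) / sum((xi-xbar)^2)
n = 5, xbar = 47/5 = 9.4, ybar = 37/5 = 7.4
Sxy = sum((xi-xbar)(yi-ybar)) = 55.2
Sxx = sum((xi-xbar)^2) = 91.2
b = Sxy / Sxx = 23/38 ≈ 0.605263

0.6053


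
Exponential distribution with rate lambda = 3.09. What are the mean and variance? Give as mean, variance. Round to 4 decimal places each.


mean = 1/lam, var = 1/lam^2
mean = 1 / 3.09 = 100/309 ≈ 0.323625
lam^2 = 3.09^2 = 9.5481
var = 1 / 9.5481 ≈ 0.104733

0.3236, 0.1047


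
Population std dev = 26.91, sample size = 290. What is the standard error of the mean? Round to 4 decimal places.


SE = sigma / sqrt(n)
sqrt(290) ≈ 17.029386
SE = 26.91 / 17.029386 ≈ 1.580210

1.5802


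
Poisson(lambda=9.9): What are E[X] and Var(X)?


E[X] = Var(X) = lambda = 9.9

9.9, 9.9


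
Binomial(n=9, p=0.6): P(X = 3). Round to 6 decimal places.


P = C(n,k) * p^k * (1-p)^(n-k)
C(9,3) = 84
p^k = 0.6^3 = 0.216
(1-p)^(n-k) = 0.4^6 = 0.004096
P = 84 * 0.216 * 0.004096 ≈ 0.074318

0.074318


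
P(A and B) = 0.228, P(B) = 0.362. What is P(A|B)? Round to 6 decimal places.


P(A|B) = P(A and B) / P(B) = 0.228 / 0.362 = 114/181 ≈ 0.62983425

0.629834


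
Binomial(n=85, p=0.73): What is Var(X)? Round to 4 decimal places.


Var = n*p*(1-p) = 85 * 0.73 * 0.27 = 16.7535

16.7535


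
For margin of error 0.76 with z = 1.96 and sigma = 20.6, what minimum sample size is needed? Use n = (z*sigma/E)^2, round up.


z*sigma/E = 1.96 * 20.6 / 0.76 = 5047/95 ≈ 53.126316
(z*sigma/E)^2 ≈ 2822.405429
round up: n = 2823

2823


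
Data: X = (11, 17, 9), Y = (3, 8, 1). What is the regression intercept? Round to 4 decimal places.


a = ybar - b*xbar, where b = sum((xi-xbar)(yi-ybar)) / sum((xi-xbar)^2)
n = 3, xbar = 37/3 ≈ 12.333333, ybar = 12/3 = 4
Sxy = sum((xi-xbar)(yi-ybar)) = 30
Sxx = sum((xi-xbar)^2) = 104/3 ≈ 34.666667
b = Sxy / Sxx = 45/52 ≈ 0.865385
a = 4 - 0.865385 * 12.333333 = -347/52 ≈ -6.673077

-6.6731


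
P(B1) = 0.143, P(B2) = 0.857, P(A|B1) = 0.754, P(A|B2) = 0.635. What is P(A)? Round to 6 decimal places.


P(A) = P(A|B1)*P(B1) + P(A|B2)*P(B2)
P(A|B1)*P(B1) = 0.754 * 0.143 = 0.107822
P(A|B2)*P(B2) = 0.635 * 0.857 = 0.544195
P(A) = 0.107822 + 0.544195 = 0.652017

0.652017


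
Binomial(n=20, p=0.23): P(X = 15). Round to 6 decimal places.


P = C(n,k) * p^k * (1-p)^(n-k)
C(20,15) = 15504
p^k = 0.23^15 ≈ 0.0000000002666352
(1-p)^(n-k) = 0.77^5 ≈ 0.2706784
P = 15504 * 0.0000000002666352 * 0.2706784 ≈ 0.000001

0.000001


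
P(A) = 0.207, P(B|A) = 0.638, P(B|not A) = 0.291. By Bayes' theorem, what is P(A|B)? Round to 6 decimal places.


P(A|B) = P(B|A)*P(A) / P(B), P(B) = P(B|A)*P(A) + P(B|not A)*P(not A)
P(B|A)*P(A) = 0.638 * 0.207 = 0.132066
P(B|not A)*P(not A) = 0.291 * 0.793 = 0.230763
P(B) = 0.132066 + 0.230763 = 0.362829
P(A|B) = 0.132066 / 0.362829 ≈ 0.36398965

0.363990


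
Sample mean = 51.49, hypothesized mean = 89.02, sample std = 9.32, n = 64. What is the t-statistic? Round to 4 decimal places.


t = (xbar - mu0) / (s/sqrt(n))
xbar - mu0 = 51.49 - 89.02 = -37.53
sqrt(64) = 8
s/sqrt(n) = 9.32 / 8 = 1.165
t = -37.53 / 1.165 = -7506/233 ≈ -32.214592

-32.2146


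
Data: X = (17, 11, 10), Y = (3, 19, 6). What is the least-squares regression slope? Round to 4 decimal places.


b = sum((xi-xbar)(yi-ybar)) / sum((xi-xbar)^2)
n = 3, xbar = 38/3 ≈ 12.666667, ybar = 28/3 ≈ 9.333333
Sxy = sum((xi-xbar)(yi-ybar)) = -104/3 ≈ -34.666667
Sxx = sum((xi-xbar)^2) = 86/3 ≈ 28.666667
b = Sxy / Sxx = -52/43 ≈ -1.209302

-1.2093


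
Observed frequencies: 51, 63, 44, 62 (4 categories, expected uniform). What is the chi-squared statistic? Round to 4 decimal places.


chi2 = sum((O-E)^2/E), E = total/4
total = 220, E = 220/4 = 55
(51 - 55)^2 / 55 = 16 / 55 = 16/55 ≈ 0.290909
(63 - 55)^2 / 55 = 64 / 55 = 64/55 ≈ 1.163636
(44 - 55)^2 / 55 = 121 / 55 = 2.2
(62 - 55)^2 / 55 = 49 / 55 = 49/55 ≈ 0.890909
chi2 = 50/11 ≈ 4.545455

4.5455


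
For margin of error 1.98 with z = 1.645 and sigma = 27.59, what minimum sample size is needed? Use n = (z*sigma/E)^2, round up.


z*sigma/E = 1.645 * 27.59 / 1.98 ≈ 22.921995
(z*sigma/E)^2 ≈ 525.417852
round up: n = 526

526


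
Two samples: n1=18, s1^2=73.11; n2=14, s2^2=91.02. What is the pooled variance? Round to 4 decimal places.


sp^2 = ((n1-1)*s1^2 + (n2-1)*s2^2)/(n1+n2-2)
(n1-1)*s1^2 = 17 * 73.11 = 1242.87
(n2-1)*s2^2 = 13 * 91.02 = 1183.26
numerator = 1242.87 + 1183.26 = 2426.13
n1+n2-2 = 30
sp^2 = 2426.13 / 30 = 80.871

80.8710


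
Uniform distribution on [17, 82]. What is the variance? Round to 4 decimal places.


Var = (b-a)^2 / 12
(b-a)^2 = (82 - 17)^2 = 4225
Var = 4225/12 ≈ 352.083333

352.0833


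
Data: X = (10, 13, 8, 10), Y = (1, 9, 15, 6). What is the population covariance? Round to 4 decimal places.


Cov = (1/n)*sum((xi-xbar)(yi-ybar))
n = 4, xbar = 41/4 = 10.25, ybar = 31/4 = 7.75
sum((xi-xbar)(yi-ybar)) = -10.75
Cov = -10.75 / 4 = -2.6875

-2.6875


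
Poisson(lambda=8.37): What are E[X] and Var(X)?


E[X] = Var(X) = lambda = 8.37

8.37, 8.37


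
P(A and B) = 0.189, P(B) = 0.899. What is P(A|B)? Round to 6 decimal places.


P(A|B) = P(A and B) / P(B) = 0.189 / 0.899 = 189/899 ≈ 0.21023359

0.210234


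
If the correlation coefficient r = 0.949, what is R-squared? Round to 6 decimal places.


R^2 = r^2 = (0.949)^2 = 0.900601

0.900601


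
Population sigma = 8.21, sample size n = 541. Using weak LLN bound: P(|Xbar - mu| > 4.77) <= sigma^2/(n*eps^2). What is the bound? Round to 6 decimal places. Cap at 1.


bound = min(1, sigma^2/(n*eps^2))
sigma^2 = 8.21^2 = 67.4041
n*eps^2 = 541 * 4.77^2 = 541 * 22.7529 = 12309.3189
sigma^2/(n*eps^2) = 67.4041 / 12309.3189 ≈ 0.00547586

0.005476


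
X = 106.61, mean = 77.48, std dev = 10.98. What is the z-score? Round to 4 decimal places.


z = (X - mu) / sigma
X - mu = 106.61 - 77.48 = 29.13
z = 29.13 / 10.98 = 971/366 ≈ 2.653005

2.6530


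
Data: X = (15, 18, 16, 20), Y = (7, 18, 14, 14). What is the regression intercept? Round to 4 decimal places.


a = ybar - b*xbar, where b = sum((xi-xbar)(yi-ybar)) / sum((xi-xbar)^2)
n = 4, xbar = 69/4 = 17.25, ybar = 53/4 = 13.25
Sxy = sum((xi-xbar)(yi-ybar)) = 18.75
Sxx = sum((xi-xbar)^2) = 14.75
b = Sxy / Sxx = 75/59 ≈ 1.271186
a = 13.25 - 1.271186 * 17.25 = -512/59 ≈ -8.677966

-8.6780


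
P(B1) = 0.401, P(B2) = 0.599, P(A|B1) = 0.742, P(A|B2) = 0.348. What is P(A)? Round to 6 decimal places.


P(A) = P(A|B1)*P(B1) + P(A|B2)*P(B2)
P(A|B1)*P(B1) = 0.742 * 0.401 = 0.297542
P(A|B2)*P(B2) = 0.348 * 0.599 = 0.208452
P(A) = 0.297542 + 0.208452 = 0.505994

0.505994


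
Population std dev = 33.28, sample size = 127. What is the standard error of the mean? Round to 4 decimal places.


SE = sigma / sqrt(n)
sqrt(127) ≈ 11.269428
SE = 33.28 / 11.269428 ≈ 2.953122

2.9531


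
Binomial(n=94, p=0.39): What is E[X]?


E[X] = n*p = 94 * 0.39 = 36.66

36.66


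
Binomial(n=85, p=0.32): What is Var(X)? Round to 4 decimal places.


Var = n*p*(1-p) = 85 * 0.32 * 0.68 = 18.496

18.4960


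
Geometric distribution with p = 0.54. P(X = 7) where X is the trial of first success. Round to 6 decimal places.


P = (1-p)^(k-1) * p
(1-p)^(k-1) = 0.46^6 ≈ 0.009474297
P = 0.009474297 * 0.54 ≈ 0.005116120

0.005116


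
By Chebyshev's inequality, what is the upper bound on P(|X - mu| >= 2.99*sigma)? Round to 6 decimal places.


P <= 1/k^2
k^2 = 2.99^2 = 8.9401
1/k^2 = 1 / 8.9401 ≈ 0.11185557

0.111856


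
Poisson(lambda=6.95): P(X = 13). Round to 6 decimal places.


P = e^(-lam) * lam^k / k!
e^(-6.95) ≈ 0.0009586352
lam^k = 6.95^13 ≈ 88267831984.657994
k! = 13! = 6227020800
P = 0.0009586352 * 88267831984.657994 / 6227020800 ≈ 0.013589

0.013589


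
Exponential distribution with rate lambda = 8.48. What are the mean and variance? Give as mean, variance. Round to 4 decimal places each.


mean = 1/lam, var = 1/lam^2
mean = 1 / 8.48 = 25/212 ≈ 0.117925
lam^2 = 8.48^2 = 71.9104
var = 1 / 71.9104 ≈ 0.013906

0.1179, 0.0139


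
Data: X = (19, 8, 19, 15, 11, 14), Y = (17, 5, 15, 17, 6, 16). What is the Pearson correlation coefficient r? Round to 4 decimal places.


r = sum((xi-xbar)(yi-ybar)) / sqrt(sum((xi-xbar)^2) * sum((yi-ybar)^2))
n = 6, xbar = 86/6 = 43/3 ≈ 14.333333, ybar = 76/6 = 38/3 ≈ 12.666667
Sxy = sum((xi-xbar)(yi-ybar)) = 311/3 ≈ 103.666667
Sxx = sum((xi-xbar)^2) = 286/3 ≈ 95.333333
Syy = sum((yi-ybar)^2) = 472/3 ≈ 157.333333
sqrt(Sxx*Syy) ≈ 122.470858
r = Sxy / sqrt(Sxx*Syy) = 103.666667 / 122.470858 ≈ 0.846460

0.8465


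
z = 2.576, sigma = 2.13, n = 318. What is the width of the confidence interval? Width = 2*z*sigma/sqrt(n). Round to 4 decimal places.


width = 2*z*sigma/sqrt(n)
2*z*sigma = 2 * 2.576 * 2.13 = 10.97376
sqrt(318) ≈ 17.832555
width = 10.97376 / 17.832555 ≈ 0.615378

0.6154


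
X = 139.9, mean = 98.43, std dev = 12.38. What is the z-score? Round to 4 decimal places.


z = (X - mu) / sigma
X - mu = 139.9 - 98.43 = 41.47
z = 41.47 / 12.38 = 4147/1238 ≈ 3.349758

3.3498


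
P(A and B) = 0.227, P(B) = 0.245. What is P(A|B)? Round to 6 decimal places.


P(A|B) = P(A and B) / P(B) = 0.227 / 0.245 = 227/245 ≈ 0.92653061

0.926531


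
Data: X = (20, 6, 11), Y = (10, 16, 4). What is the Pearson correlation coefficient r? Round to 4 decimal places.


r = sum((xi-xbar)(yi-ybar)) / sqrt(sum((xi-xbar)^2) * sum((yi-ybar)^2))
n = 3, xbar = 37/3 ≈ 12.333333, ybar = 30/3 = 10
Sxy = sum((xi-xbar)(yi-ybar)) = -30
Sxx = sum((xi-xbar)^2) = 302/3 ≈ 100.666667
Syy = sum((yi-ybar)^2) = 72
sqrt(Sxx*Syy) ≈ 85.135187
r = Sxy / sqrt(Sxx*Syy) = -30 / 85.135187 ≈ -0.352381

-0.3524
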